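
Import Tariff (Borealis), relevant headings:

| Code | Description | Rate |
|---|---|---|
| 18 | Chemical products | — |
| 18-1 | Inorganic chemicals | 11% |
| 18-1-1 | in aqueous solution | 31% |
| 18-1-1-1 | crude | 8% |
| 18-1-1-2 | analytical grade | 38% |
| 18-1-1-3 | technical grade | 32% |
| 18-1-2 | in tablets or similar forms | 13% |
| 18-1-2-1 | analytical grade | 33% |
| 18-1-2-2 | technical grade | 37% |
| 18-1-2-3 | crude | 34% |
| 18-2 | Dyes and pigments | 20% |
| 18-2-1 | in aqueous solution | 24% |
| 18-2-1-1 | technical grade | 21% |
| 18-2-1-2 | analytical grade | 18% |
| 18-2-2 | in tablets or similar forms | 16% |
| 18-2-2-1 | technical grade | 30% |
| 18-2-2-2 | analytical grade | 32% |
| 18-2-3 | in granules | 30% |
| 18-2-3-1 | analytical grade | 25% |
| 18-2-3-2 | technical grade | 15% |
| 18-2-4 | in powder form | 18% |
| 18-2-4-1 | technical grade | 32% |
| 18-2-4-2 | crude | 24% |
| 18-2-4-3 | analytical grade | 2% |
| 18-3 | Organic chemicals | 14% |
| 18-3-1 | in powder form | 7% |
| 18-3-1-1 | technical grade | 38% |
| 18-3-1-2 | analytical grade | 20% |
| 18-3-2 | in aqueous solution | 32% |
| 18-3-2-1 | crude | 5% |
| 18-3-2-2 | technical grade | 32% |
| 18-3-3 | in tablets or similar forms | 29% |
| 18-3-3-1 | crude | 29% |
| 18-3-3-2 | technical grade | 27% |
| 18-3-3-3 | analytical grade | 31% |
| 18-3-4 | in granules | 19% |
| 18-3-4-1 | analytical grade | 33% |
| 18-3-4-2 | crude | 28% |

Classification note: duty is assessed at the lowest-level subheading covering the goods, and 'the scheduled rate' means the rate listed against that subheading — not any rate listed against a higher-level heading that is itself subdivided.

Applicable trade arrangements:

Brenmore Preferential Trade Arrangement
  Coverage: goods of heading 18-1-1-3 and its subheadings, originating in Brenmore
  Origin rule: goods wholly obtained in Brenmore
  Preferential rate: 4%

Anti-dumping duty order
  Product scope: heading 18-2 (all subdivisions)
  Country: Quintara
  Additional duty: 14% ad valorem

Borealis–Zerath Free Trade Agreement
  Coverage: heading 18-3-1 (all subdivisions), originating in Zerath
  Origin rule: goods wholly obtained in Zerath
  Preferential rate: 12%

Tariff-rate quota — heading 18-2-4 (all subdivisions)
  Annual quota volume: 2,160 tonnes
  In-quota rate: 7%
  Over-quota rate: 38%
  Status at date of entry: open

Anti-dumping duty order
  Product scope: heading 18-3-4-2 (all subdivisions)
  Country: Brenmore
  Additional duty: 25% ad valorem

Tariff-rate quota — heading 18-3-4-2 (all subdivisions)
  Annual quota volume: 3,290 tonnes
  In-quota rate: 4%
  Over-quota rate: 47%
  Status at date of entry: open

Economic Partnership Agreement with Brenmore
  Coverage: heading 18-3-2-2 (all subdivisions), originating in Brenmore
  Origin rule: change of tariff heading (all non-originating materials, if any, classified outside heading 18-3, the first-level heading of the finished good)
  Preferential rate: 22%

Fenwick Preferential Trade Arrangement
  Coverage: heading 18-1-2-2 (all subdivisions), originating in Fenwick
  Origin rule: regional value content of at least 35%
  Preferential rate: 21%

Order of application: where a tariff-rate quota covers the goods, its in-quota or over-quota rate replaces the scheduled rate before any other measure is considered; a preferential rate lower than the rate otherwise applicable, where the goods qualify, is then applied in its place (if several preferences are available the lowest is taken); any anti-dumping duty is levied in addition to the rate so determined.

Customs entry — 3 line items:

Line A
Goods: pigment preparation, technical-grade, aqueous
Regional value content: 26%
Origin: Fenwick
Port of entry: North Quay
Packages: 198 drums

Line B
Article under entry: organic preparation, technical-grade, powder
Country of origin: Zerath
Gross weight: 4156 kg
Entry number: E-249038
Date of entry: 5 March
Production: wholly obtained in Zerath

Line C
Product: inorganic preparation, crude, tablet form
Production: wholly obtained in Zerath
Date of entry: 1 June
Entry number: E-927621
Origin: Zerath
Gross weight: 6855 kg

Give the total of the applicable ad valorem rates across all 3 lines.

67%

Line A: pigment → 18-2; aqueous → 18-2-1; technical-grade → 18-2-1-1. Scheduled 21%. Fenwick agreement on 18-1-2-2: 18-2-1-1 not covered. → 21%.
Line B: organic → 18-3; powder → 18-3-1; technical-grade → 18-3-1-1. Scheduled 38%. Zerath agreement on 18-3-1: wholly obtained → 12% available; preferential 12%. → 12%.
Line C: inorganic → 18-1; tablet form → 18-1-2; crude → 18-1-2-3. Scheduled 34%. Zerath agreement on 18-3-1: 18-1-2-3 not covered. → 34%.
Sum: 21% + 12% + 34% = 67%.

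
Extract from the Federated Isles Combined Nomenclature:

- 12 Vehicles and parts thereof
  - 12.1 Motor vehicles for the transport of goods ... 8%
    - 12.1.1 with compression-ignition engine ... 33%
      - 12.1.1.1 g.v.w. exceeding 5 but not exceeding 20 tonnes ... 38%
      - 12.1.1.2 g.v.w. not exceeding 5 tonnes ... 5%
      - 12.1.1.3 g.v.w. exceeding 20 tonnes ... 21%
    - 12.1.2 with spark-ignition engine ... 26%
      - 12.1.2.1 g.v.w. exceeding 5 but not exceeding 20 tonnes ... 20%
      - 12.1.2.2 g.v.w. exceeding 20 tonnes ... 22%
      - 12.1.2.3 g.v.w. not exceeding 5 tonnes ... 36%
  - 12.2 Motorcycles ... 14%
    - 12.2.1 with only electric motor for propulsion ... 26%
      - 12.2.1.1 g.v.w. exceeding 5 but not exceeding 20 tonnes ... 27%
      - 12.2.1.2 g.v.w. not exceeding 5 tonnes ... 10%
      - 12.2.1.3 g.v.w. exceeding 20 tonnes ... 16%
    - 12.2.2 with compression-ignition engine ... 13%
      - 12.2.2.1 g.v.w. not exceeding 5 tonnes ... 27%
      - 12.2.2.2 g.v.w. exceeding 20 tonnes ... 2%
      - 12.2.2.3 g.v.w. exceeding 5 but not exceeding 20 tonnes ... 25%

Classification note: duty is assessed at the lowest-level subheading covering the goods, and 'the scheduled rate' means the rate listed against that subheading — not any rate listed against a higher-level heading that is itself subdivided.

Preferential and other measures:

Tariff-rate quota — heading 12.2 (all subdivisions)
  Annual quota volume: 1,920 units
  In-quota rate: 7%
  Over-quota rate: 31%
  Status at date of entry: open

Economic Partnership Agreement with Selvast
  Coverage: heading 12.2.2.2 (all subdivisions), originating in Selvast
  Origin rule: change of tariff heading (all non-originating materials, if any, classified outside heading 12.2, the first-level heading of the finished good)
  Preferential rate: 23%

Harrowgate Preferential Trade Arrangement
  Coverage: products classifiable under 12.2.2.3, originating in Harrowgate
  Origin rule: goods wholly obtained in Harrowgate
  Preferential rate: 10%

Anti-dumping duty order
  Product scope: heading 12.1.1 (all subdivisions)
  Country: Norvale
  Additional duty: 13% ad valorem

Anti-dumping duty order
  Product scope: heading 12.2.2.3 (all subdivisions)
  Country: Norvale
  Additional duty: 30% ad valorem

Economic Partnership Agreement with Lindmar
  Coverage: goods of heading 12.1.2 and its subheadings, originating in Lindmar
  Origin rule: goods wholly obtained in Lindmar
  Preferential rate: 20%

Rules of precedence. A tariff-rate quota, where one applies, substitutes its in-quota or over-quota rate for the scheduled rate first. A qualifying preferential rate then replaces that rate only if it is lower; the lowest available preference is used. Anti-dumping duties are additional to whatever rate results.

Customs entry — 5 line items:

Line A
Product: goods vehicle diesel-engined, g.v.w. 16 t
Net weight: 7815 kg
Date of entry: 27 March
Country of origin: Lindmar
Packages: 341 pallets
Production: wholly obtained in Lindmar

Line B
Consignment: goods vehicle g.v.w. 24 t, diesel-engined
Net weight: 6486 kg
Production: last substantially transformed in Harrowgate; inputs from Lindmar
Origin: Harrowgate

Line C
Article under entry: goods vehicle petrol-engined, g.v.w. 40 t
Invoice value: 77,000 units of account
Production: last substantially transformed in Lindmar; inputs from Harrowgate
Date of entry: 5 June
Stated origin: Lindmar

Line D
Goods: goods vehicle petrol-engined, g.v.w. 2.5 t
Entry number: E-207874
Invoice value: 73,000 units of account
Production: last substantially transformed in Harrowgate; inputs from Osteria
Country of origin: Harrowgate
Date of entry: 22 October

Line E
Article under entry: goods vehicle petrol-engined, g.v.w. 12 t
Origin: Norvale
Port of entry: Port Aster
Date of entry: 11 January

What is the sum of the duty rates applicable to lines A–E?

Line A: goods vehicle → 12.1; diesel-engined → 12.1.1; g.v.w. 16 t → 12.1.1.1. Scheduled 38%. Lindmar agreement on 12.1.2: 12.1.1.1 not covered. → 38%.
Line B: goods vehicle → 12.1; diesel-engined → 12.1.1; g.v.w. 24 t → 12.1.1.3. Scheduled 21%. Harrowgate agreement on 12.2.2.3: 12.1.1.3 not covered. → 21%.
Line C: goods vehicle → 12.1; petrol-engined → 12.1.2; g.v.w. 40 t → 12.1.2.2. Scheduled 22%. Lindmar agreement on 12.1.2: not wholly obtained. → 22%.
Line D: goods vehicle → 12.1; petrol-engined → 12.1.2; g.v.w. 2.5 t → 12.1.2.3. Scheduled 36%. Harrowgate agreement on 12.2.2.3: 12.1.2.3 not covered. → 36%.
Line E: goods vehicle → 12.1; petrol-engined → 12.1.2; g.v.w. 12 t → 12.1.2.1. Scheduled 20%. No special measure applies. → 20%.
Sum: 38% + 21% + 22% + 36% + 20% = 137%.

137%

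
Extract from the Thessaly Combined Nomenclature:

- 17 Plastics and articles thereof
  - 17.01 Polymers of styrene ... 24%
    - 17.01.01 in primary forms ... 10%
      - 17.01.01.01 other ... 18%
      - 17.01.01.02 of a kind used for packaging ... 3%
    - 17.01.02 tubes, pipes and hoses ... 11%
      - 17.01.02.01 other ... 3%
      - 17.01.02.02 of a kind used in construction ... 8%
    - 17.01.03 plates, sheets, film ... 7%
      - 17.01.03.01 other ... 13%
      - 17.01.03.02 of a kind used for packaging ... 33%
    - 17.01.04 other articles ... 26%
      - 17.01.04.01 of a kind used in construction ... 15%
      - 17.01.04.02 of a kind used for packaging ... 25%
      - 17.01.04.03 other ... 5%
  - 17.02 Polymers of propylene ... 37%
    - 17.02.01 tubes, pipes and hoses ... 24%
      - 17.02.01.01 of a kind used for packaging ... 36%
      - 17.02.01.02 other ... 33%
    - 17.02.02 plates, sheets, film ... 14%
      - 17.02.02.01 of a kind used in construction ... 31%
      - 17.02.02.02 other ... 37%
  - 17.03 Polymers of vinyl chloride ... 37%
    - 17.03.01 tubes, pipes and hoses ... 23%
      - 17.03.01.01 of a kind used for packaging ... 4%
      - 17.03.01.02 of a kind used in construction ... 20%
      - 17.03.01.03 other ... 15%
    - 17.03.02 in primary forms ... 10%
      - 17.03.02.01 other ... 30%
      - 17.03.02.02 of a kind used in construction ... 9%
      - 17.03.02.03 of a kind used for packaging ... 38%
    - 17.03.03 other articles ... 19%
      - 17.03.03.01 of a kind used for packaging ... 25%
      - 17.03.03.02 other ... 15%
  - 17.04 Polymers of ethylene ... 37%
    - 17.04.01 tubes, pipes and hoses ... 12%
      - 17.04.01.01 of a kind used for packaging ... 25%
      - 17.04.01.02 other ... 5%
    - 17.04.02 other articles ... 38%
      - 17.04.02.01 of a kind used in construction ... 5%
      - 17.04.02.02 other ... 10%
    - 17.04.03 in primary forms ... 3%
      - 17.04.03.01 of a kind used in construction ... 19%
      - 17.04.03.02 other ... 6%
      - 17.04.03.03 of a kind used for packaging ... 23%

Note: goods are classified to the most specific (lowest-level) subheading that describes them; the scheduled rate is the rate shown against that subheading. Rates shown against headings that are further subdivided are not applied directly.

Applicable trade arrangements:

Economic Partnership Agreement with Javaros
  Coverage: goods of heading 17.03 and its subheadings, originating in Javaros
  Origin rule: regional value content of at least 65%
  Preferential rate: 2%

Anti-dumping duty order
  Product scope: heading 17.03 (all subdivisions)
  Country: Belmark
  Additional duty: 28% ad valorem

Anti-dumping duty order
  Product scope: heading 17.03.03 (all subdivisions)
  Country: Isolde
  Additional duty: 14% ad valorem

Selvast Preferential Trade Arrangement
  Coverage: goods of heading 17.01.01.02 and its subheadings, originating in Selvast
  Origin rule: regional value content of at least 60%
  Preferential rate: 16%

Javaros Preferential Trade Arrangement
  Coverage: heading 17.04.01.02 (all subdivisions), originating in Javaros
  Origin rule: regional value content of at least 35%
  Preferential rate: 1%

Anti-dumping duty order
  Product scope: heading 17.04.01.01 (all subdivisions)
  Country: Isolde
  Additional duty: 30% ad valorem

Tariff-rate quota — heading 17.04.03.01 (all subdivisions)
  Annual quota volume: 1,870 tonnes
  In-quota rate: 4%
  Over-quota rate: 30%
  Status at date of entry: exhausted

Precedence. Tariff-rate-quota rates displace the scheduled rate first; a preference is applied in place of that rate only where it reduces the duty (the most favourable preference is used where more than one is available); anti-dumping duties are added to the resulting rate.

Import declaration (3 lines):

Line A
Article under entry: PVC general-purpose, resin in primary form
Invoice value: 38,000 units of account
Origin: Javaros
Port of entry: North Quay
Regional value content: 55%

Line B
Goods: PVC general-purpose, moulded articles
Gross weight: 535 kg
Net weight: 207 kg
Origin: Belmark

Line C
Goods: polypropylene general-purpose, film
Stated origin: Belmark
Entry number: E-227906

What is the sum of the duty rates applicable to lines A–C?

Line A: PVC → 17.03; resin in primary form → 17.03.02; general-purpose → 17.03.02.01. Scheduled 30%. Javaros agreement on 17.03: RVC < 65%; Javaros agreement on 17.04.01.02: 17.03.02.01 not covered. → 30%.
Line B: PVC → 17.03; moulded articles → 17.03.03; general-purpose → 17.03.03.02. Scheduled 15%. anti-dumping (Belmark, 17.03): +28%; total 15% + 28% = 43%. → 43%.
Line C: polypropylene → 17.02; film → 17.02.02; general-purpose → 17.02.02.02. Scheduled 37%. No special measure applies. → 37%.
Sum: 30% + 43% + 37% = 110%.

110%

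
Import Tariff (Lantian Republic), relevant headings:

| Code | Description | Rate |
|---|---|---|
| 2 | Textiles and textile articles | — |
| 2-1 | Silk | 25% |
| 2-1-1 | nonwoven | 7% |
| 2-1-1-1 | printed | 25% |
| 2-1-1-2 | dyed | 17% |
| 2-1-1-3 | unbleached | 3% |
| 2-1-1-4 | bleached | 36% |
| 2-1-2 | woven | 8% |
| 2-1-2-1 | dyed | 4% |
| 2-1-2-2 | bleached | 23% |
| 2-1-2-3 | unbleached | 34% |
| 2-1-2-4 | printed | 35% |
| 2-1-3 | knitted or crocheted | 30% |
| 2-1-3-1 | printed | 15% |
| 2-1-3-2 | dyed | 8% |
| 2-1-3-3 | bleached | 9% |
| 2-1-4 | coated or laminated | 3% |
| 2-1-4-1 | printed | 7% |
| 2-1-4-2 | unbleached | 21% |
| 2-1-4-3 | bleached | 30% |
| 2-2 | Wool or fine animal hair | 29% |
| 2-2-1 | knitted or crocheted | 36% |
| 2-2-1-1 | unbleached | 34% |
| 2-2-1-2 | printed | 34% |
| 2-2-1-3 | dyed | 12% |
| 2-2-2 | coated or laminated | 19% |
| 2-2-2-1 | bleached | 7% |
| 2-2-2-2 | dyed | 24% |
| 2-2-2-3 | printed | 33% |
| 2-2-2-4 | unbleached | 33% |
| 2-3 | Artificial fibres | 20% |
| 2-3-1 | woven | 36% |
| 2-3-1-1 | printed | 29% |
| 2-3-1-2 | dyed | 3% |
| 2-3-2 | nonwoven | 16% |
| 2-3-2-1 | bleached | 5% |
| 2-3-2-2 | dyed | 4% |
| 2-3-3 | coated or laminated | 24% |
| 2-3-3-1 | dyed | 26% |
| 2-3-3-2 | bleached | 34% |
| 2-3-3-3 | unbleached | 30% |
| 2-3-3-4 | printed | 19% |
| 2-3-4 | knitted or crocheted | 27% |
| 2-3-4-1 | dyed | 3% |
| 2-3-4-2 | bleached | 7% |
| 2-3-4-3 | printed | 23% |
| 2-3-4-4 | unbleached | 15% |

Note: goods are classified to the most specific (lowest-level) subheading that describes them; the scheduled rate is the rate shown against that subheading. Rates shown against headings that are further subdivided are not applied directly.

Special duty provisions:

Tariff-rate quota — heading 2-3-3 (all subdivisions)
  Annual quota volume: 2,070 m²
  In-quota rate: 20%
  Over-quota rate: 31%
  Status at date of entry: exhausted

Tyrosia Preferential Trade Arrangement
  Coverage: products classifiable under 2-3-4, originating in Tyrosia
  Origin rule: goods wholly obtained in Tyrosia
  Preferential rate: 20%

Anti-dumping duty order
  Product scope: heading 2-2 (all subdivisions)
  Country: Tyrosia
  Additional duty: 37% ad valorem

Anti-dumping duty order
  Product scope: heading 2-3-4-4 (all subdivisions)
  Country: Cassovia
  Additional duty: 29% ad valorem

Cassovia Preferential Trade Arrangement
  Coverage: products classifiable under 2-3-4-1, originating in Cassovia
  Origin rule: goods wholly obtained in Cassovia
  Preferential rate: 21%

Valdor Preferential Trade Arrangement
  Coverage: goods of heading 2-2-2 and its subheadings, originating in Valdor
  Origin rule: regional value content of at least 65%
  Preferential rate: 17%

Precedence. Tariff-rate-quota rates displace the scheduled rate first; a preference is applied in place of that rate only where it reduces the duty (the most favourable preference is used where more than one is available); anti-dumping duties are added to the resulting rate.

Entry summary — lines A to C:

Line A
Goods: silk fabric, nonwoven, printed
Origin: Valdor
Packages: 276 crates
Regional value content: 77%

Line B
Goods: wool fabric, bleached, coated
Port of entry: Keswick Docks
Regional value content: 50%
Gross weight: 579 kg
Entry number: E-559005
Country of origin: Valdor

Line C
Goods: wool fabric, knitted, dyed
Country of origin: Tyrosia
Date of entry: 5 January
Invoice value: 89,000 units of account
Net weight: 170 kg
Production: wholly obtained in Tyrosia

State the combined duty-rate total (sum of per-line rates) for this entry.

81%

Line A: silk → 2-1; nonwoven → 2-1-1; printed → 2-1-1-1. Scheduled 25%. Valdor agreement on 2-2-2: 2-1-1-1 not covered. → 25%.
Line B: wool → 2-2; coated → 2-2-2; bleached → 2-2-2-1. Scheduled 7%. Valdor agreement on 2-2-2: RVC < 65%. → 7%.
Line C: wool → 2-2; knitted → 2-2-1; dyed → 2-2-1-3. Scheduled 12%. Tyrosia agreement on 2-3-4: 2-2-1-3 not covered; anti-dumping (Tyrosia, 2-2): +37%; total 12% + 37% = 49%. → 49%.
Sum: 25% + 7% + 49% = 81%.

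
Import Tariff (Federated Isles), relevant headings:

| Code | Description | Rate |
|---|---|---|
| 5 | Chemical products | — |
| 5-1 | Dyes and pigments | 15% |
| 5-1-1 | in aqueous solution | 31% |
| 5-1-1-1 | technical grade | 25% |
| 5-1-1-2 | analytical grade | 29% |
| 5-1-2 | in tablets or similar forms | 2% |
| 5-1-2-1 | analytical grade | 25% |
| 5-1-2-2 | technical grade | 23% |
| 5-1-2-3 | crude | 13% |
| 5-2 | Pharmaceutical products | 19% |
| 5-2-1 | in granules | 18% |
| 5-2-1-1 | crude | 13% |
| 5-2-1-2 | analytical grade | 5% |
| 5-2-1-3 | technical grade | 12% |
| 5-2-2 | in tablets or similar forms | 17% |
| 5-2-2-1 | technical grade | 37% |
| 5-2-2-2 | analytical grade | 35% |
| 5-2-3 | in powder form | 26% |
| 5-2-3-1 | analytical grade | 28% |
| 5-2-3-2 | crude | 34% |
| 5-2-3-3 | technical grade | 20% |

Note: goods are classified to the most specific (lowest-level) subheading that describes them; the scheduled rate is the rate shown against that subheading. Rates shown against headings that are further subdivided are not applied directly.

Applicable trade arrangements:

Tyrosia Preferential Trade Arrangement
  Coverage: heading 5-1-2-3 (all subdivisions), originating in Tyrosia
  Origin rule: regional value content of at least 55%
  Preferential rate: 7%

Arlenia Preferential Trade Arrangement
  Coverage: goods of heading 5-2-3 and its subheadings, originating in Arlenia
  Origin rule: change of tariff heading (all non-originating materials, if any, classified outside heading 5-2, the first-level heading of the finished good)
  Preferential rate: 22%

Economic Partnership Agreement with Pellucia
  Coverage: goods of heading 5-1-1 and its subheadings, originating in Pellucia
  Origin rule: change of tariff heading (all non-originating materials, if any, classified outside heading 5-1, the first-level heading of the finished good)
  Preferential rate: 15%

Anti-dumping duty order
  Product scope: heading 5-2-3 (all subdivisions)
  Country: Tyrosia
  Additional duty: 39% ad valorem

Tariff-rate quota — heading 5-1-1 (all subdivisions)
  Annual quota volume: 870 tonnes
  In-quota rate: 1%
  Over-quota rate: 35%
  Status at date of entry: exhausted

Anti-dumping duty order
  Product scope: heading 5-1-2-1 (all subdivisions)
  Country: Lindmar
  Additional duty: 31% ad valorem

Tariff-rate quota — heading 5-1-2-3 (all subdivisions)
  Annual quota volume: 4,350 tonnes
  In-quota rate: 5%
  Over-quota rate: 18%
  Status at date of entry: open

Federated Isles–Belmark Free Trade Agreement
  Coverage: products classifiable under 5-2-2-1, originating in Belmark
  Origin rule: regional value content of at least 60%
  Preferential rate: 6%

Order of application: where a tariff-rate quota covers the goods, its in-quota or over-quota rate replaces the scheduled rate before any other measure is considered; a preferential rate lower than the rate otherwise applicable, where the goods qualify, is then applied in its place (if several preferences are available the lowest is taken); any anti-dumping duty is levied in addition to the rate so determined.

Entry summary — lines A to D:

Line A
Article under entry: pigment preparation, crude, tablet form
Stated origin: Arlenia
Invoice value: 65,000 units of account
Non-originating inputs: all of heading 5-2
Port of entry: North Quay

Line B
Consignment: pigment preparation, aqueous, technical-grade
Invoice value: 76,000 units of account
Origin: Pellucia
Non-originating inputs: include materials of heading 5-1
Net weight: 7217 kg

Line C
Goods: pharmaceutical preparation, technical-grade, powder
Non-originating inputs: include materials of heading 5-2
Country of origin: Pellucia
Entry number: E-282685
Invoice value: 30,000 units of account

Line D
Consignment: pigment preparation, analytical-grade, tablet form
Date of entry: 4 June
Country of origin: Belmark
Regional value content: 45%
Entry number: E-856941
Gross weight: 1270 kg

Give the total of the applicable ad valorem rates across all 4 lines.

85%

Line A: pigment → 5-1; tablet form → 5-1-2; crude → 5-1-2-3. Scheduled 13%. quota on 5-1-2-3 open → in-quota 5%; Arlenia agreement on 5-2-3: 5-1-2-3 not covered. → 5%.
Line B: pigment → 5-1; aqueous → 5-1-1; technical-grade → 5-1-1-1. Scheduled 25%. quota on 5-1-1 exhausted → over-quota 35%; Pellucia agreement on 5-1-1: CTH not met. → 35%.
Line C: pharmaceutical → 5-2; powder → 5-2-3; technical-grade → 5-2-3-3. Scheduled 20%. Pellucia agreement on 5-1-1: 5-2-3-3 not covered. → 20%.
Line D: pigment → 5-1; tablet form → 5-1-2; analytical-grade → 5-1-2-1. Scheduled 25%. Belmark agreement on 5-2-2-1: 5-1-2-1 not covered. → 25%.
Sum: 5% + 35% + 20% + 25% = 85%.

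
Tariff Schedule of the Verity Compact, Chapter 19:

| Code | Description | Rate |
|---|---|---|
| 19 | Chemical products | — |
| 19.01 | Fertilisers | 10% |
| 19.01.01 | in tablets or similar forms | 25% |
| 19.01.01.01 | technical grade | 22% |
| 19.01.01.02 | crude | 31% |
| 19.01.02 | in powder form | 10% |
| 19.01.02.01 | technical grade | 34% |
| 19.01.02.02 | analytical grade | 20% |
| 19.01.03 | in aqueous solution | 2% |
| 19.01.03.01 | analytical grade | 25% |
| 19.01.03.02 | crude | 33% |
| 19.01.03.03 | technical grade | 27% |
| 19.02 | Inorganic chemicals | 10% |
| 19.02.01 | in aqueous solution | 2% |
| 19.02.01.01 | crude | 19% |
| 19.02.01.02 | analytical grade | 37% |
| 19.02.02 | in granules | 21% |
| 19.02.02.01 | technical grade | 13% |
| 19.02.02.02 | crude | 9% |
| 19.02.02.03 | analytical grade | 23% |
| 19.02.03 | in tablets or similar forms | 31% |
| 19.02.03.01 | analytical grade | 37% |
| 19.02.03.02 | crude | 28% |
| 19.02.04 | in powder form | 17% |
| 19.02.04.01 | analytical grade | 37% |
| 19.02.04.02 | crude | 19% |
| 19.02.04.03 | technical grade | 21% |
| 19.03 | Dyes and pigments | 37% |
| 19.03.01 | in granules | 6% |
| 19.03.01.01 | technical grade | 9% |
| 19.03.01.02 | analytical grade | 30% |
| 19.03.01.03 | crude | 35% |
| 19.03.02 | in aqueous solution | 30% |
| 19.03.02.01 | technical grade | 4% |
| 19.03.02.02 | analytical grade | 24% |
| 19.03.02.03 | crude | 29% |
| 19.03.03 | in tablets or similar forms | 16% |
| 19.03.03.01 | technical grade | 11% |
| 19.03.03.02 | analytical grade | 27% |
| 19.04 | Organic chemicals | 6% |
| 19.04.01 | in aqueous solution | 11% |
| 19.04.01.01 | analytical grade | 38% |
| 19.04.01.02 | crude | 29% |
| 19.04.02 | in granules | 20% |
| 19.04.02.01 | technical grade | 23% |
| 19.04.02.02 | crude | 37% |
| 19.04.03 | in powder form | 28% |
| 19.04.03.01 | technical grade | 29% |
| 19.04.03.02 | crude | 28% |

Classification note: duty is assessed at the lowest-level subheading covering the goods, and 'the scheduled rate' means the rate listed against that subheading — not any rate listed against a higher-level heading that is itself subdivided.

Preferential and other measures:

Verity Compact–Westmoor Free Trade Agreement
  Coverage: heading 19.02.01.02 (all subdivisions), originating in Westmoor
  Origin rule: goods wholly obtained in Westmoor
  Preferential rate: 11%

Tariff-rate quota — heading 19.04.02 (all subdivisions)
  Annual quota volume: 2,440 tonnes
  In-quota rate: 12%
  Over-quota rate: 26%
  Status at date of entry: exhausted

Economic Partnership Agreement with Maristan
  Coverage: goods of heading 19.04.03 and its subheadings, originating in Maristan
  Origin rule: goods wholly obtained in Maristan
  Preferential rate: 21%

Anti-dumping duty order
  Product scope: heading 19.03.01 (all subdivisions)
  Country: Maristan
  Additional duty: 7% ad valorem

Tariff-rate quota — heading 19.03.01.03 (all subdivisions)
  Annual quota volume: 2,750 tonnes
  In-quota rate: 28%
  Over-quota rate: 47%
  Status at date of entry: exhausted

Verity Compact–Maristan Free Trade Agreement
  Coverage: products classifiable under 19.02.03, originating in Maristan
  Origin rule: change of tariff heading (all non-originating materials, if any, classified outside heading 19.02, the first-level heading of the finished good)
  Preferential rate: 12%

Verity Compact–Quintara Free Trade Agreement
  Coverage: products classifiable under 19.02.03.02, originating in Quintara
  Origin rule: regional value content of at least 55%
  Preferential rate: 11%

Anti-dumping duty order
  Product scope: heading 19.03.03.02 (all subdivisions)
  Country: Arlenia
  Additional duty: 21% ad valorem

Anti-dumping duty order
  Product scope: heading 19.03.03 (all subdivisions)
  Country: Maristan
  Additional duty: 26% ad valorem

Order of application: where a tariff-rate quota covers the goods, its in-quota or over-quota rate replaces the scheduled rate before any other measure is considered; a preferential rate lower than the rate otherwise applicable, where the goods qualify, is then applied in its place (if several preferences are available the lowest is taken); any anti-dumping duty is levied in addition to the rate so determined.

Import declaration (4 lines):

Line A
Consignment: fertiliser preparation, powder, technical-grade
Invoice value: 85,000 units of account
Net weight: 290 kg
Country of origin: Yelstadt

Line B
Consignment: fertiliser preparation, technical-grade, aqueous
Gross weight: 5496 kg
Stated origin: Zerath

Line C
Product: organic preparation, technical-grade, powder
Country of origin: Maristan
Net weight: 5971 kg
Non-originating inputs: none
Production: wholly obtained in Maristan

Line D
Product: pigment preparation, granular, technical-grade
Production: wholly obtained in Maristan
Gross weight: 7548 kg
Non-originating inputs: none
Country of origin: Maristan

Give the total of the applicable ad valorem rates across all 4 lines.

98%

Line A: fertiliser → 19.01; powder → 19.01.02; technical-grade → 19.01.02.01. Scheduled 34%. No special measure applies. → 34%.
Line B: fertiliser → 19.01; aqueous → 19.01.03; technical-grade → 19.01.03.03. Scheduled 27%. No special measure applies. → 27%.
Line C: organic → 19.04; powder → 19.04.03; technical-grade → 19.04.03.01. Scheduled 29%. Maristan agreement on 19.04.03: wholly obtained → 21% available; Maristan agreement on 19.02.03: 19.04.03.01 not covered; preferential 21%. → 21%.
Line D: pigment → 19.03; granular → 19.03.01; technical-grade → 19.03.01.01. Scheduled 9%. Maristan agreement on 19.04.03: 19.03.01.01 not covered; Maristan agreement on 19.02.03: 19.03.01.01 not covered; anti-dumping (Maristan, 19.03.01): +7%; total 9% + 7% = 16%. → 16%.
Sum: 34% + 27% + 21% + 16% = 98%.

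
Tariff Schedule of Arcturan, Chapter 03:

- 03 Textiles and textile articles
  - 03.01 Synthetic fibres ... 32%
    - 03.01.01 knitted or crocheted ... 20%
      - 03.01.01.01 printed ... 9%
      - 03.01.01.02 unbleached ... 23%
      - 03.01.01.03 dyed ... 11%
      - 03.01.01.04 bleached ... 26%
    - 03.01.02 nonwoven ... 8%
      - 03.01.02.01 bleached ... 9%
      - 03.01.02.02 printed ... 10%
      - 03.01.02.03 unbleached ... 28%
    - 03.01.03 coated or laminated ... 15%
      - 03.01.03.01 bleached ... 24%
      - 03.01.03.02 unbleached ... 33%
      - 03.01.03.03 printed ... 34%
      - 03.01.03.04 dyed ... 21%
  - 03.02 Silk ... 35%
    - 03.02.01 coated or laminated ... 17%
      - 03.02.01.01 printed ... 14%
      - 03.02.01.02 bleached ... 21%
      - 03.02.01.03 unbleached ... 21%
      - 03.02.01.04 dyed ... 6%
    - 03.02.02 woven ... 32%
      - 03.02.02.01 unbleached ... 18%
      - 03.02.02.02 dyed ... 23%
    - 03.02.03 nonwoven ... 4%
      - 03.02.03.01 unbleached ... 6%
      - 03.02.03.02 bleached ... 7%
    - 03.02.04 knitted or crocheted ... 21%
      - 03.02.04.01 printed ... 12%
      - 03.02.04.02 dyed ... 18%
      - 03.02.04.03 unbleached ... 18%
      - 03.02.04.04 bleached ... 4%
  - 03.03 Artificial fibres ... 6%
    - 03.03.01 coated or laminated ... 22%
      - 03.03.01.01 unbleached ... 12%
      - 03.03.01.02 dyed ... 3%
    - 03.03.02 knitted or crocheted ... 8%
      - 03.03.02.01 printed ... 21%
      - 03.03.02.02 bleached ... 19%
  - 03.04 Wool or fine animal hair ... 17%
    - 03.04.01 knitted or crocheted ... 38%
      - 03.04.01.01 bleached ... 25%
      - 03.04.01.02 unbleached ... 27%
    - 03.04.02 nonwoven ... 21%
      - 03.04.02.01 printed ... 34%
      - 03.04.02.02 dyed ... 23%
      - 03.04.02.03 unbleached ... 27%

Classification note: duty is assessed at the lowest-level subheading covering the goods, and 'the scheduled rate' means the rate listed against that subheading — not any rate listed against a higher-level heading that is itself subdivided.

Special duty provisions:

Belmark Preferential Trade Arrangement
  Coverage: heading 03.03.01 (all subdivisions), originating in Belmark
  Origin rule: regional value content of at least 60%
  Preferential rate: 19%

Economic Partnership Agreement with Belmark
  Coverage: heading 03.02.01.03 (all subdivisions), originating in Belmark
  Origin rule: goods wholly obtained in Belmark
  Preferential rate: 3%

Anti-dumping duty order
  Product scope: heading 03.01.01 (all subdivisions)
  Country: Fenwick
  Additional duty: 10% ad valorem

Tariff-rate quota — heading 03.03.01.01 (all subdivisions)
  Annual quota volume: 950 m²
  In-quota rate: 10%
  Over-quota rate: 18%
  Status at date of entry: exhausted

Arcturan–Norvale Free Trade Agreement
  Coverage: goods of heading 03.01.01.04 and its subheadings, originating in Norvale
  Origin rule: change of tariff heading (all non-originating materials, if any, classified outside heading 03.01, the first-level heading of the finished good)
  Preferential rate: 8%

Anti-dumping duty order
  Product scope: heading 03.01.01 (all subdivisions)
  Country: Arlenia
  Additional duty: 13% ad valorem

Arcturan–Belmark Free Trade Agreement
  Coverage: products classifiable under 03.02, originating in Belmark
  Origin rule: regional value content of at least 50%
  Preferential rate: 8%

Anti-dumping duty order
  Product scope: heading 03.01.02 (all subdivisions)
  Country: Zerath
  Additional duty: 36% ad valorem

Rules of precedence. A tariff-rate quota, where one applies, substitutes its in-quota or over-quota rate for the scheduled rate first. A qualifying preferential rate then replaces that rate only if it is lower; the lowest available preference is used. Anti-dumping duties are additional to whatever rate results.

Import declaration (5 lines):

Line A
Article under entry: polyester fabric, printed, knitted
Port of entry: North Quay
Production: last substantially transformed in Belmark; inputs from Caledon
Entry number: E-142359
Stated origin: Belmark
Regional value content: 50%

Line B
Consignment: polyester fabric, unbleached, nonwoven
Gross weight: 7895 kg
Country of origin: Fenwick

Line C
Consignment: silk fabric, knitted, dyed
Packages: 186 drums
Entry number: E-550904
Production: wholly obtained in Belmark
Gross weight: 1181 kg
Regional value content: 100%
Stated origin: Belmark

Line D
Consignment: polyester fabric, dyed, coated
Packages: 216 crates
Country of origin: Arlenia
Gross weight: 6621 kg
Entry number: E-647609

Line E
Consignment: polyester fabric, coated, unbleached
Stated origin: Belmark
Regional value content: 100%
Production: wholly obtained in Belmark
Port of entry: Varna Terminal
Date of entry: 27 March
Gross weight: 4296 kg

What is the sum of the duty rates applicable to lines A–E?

Line A: polyester → 03.01; knitted → 03.01.01; printed → 03.01.01.01. Scheduled 9%. Belmark agreement on 03.03.01: 03.01.01.01 not covered; Belmark agreement on 03.02.01.03: 03.01.01.01 not covered; Belmark agreement on 03.02: 03.01.01.01 not covered. → 9%.
Line B: polyester → 03.01; nonwoven → 03.01.02; unbleached → 03.01.02.03. Scheduled 28%. No special measure applies. → 28%.
Line C: silk → 03.02; knitted → 03.02.04; dyed → 03.02.04.02. Scheduled 18%. Belmark agreement on 03.03.01: 03.02.04.02 not covered; Belmark agreement on 03.02.01.03: 03.02.04.02 not covered; Belmark agreement on 03.02: RVC ≥ 50% → 8% available; preferential 8%. → 8%.
Line D: polyester → 03.01; coated → 03.01.03; dyed → 03.01.03.04. Scheduled 21%. No special measure applies. → 21%.
Line E: polyester → 03.01; coated → 03.01.03; unbleached → 03.01.03.02. Scheduled 33%. Belmark agreement on 03.03.01: 03.01.03.02 not covered; Belmark agreement on 03.02.01.03: 03.01.03.02 not covered; Belmark agreement on 03.02: 03.01.03.02 not covered. → 33%.
Sum: 9% + 28% + 8% + 21% + 33% = 99%.

99%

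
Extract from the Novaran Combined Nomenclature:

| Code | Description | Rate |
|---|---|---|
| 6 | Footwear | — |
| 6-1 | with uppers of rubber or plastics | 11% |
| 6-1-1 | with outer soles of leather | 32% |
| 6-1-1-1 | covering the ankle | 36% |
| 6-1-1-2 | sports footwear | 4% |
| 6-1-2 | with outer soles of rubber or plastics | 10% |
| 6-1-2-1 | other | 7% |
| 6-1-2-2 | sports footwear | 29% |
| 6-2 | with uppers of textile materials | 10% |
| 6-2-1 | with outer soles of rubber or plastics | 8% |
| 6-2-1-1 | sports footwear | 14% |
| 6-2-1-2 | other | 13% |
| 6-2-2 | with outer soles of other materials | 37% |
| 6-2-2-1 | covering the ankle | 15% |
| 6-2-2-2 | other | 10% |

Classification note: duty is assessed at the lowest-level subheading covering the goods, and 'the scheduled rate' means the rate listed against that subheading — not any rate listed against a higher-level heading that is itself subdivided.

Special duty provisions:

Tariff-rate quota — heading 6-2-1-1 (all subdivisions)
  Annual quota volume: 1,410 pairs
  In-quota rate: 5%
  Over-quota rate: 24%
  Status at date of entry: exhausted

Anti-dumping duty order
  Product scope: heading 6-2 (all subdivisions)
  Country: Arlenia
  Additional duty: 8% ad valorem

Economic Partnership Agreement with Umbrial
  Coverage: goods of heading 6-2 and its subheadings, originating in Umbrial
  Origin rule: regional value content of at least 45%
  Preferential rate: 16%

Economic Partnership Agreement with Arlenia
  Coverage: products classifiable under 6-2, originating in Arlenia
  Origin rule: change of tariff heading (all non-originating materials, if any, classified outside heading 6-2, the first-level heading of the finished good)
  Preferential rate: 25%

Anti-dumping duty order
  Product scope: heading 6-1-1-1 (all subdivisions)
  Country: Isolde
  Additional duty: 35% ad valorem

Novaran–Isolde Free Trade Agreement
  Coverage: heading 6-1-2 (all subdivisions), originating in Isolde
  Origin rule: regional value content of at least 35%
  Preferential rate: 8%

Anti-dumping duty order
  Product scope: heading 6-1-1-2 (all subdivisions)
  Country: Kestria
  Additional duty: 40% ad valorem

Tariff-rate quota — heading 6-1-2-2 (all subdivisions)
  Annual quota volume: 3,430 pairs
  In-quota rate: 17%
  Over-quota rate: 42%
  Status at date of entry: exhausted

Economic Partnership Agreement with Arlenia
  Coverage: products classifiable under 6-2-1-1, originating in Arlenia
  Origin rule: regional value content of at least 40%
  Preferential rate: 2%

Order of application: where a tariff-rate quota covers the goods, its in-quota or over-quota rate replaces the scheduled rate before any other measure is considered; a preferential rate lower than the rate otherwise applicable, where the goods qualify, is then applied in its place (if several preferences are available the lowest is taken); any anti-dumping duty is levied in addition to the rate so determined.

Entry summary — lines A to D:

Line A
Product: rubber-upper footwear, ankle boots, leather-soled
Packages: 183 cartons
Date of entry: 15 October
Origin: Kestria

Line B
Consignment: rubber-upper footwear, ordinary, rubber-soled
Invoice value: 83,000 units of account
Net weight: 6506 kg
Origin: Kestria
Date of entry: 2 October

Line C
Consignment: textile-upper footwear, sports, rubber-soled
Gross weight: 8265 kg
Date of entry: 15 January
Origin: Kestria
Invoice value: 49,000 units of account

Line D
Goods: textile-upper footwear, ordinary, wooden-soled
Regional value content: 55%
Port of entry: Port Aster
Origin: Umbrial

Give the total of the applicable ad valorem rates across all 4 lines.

77%

Line A: rubber-upper → 6-1; leather-soled → 6-1-1; ankle boots → 6-1-1-1. Scheduled 36%. No special measure applies. → 36%.
Line B: rubber-upper → 6-1; rubber-soled → 6-1-2; ordinary → 6-1-2-1. Scheduled 7%. No special measure applies. → 7%.
Line C: textile-upper → 6-2; rubber-soled → 6-2-1; sports → 6-2-1-1. Scheduled 14%. quota on 6-2-1-1 exhausted → over-quota 24%. → 24%.
Line D: textile-upper → 6-2; wooden-soled → 6-2-2; ordinary → 6-2-2-2. Scheduled 10%. Umbrial agreement on 6-2: RVC ≥ 45% → 16% available; preference 16% not lower than 10% → no reduction. → 10%.
Sum: 36% + 7% + 24% + 10% = 77%.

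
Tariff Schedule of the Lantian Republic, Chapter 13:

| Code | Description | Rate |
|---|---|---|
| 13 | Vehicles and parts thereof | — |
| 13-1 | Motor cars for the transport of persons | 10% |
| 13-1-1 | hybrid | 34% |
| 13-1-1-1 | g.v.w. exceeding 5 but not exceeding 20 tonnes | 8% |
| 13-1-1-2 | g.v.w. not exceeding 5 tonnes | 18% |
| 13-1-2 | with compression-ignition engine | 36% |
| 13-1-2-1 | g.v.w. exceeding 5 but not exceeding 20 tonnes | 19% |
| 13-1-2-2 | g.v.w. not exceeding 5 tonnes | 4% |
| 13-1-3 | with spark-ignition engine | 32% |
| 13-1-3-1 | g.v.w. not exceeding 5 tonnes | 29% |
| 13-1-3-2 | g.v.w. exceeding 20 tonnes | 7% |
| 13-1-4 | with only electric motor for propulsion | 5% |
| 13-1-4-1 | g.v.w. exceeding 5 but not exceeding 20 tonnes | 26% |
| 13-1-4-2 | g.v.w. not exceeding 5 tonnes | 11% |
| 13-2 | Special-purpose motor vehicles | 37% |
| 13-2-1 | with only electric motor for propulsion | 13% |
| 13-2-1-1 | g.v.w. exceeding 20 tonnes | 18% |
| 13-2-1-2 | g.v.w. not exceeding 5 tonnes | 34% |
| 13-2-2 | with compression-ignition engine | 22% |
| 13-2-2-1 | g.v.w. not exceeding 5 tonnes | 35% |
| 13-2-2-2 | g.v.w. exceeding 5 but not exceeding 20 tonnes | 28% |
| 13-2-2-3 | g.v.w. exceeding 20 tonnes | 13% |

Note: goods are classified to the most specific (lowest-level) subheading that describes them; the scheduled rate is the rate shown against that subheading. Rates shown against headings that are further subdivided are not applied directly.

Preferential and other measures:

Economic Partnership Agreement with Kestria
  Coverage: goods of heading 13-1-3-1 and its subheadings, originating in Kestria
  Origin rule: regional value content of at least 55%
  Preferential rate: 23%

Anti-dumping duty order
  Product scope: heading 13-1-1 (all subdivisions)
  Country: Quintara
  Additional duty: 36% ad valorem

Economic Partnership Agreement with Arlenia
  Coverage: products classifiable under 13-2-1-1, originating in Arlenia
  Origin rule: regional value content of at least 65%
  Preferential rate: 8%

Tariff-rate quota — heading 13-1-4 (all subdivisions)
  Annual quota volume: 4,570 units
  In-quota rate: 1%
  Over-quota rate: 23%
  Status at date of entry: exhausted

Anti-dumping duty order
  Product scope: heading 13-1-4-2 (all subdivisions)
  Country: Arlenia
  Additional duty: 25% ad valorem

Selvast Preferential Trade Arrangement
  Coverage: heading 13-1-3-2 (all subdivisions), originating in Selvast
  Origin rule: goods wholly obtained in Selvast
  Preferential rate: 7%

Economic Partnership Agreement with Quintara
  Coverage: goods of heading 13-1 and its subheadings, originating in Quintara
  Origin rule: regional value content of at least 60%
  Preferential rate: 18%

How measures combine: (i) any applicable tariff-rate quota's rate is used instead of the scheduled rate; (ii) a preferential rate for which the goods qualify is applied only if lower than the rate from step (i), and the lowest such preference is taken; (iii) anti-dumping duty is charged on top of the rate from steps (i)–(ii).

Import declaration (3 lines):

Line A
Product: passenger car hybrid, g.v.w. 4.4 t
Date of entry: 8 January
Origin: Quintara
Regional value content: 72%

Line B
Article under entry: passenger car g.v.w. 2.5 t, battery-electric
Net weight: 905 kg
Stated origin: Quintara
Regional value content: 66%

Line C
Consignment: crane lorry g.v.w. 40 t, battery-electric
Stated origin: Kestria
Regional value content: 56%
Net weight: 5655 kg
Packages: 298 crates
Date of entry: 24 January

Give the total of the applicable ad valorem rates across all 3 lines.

90%

Line A: passenger car → 13-1; hybrid → 13-1-1; g.v.w. 4.4 t → 13-1-1-2. Scheduled 18%. Quintara agreement on 13-1: RVC ≥ 60% → 18% available; preference 18% not lower than 18% → no reduction; anti-dumping (Quintara, 13-1-1): +36%; total 18% + 36% = 54%. → 54%.
Line B: passenger car → 13-1; battery-electric → 13-1-4; g.v.w. 2.5 t → 13-1-4-2. Scheduled 11%. quota on 13-1-4 exhausted → over-quota 23%; Quintara agreement on 13-1: RVC ≥ 60% → 18% available; preferential 18%. → 18%.
Line C: crane lorry → 13-2; battery-electric → 13-2-1; g.v.w. 40 t → 13-2-1-1. Scheduled 18%. Kestria agreement on 13-1-3-1: 13-2-1-1 not covered. → 18%.
Sum: 54% + 18% + 18% = 90%.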